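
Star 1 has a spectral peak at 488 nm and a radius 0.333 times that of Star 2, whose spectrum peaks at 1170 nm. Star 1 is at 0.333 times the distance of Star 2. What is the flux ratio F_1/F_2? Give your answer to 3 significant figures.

Wien's law: T_1/T_2 = λ_2/λ_1 = 1170/488 = 2.398.
L_1/L_2 = (R_1/R_2)²(T_1/T_2)⁴ = (0.333)²(2.398)⁴ = 3.664.
F_1/F_2 = (L_1/L_2)/(d_1/d_2)² = 3.664/(0.333)² = 33.04.

33.0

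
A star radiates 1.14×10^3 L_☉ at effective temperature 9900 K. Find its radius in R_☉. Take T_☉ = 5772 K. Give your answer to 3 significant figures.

11.5 R_☉

R/R_☉ = √(L/L_☉) / (T/T_☉)² = √(1.14×10^3) / (1.715)²
       = 33.76 / 2.942 = 11.48.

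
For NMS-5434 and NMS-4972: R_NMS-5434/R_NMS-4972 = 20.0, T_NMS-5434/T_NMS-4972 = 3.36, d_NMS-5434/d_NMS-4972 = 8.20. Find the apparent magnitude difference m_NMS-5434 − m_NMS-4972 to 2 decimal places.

L_NMS-5434/L_NMS-4972 = (20.0)²(3.36)⁴ = 5.098×10^4.
F_NMS-5434/F_NMS-4972 = (L_NMS-5434/L_NMS-4972)/(d_NMS-5434/d_NMS-4972)² = 5.098×10^4/67.24 = 758.2.
m_NMS-5434 − m_NMS-4972 = −2.5 log₁₀(758.2) = -7.20.

-7.20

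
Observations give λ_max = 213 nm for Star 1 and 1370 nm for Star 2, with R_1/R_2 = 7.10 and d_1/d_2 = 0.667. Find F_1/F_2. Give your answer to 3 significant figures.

Wien's law: T_1/T_2 = λ_2/λ_1 = 1370/213 = 6.432.
L_1/L_2 = (R_1/R_2)²(T_1/T_2)⁴ = (7.10)²(6.432)⁴ = 8.627×10^4.
F_1/F_2 = (L_1/L_2)/(d_1/d_2)² = 8.627×10^4/(0.667)² = 1.939×10^5.

1.94×10^5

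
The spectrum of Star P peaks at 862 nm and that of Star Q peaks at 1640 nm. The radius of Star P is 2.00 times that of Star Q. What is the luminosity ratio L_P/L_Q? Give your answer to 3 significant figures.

52.4

Wien's law gives T ∝ 1/λ_max, so T_P/T_Q = λ_Q/λ_P = 1640/862 = 1.903.
Then L ∝ R²T⁴ gives L_P/L_Q = (2.00)² × (1.903)⁴ = 4.000 × 13.10 = 52.41.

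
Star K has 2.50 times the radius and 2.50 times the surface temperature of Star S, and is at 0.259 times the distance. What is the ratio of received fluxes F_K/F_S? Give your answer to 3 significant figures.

L_K/L_S = (R_K/R_S)²(T_K/T_S)⁴ = (2.50)² × (2.50)⁴ = 244.1.
F_K/F_S = (L_K/L_S)/(d_K/d_S)² = 244.1 / (0.259)² = 3639.

3.64×10^3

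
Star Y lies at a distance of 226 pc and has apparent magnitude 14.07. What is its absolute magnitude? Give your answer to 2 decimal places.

M = m − 5 log₁₀(d/10 pc) = 14.07 − 5 log₁₀(226/10)
  = 14.07 − 5 × 1.354 = 14.07 − 6.77 = 7.30.

7.30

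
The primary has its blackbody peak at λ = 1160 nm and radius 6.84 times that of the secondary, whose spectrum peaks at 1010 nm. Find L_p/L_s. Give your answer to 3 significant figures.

Wien's law gives T ∝ 1/λ_max, so T_p/T_s = λ_s/λ_p = 1010/1160 = 0.8707.
Then L ∝ R²T⁴ gives L_p/L_s = (6.84)² × (0.8707)⁴ = 46.79 × 0.5747 = 26.89.

26.9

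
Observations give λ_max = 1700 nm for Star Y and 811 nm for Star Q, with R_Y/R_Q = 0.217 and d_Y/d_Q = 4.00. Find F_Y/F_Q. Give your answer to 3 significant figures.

1.52×10^-4

Wien's law: T_Y/T_Q = λ_Q/λ_Y = 811/1700 = 0.4771.
L_Y/L_Q = (R_Y/R_Q)²(T_Y/T_Q)⁴ = (0.217)²(0.4771)⁴ = 0.002439.
F_Y/F_Q = (L_Y/L_Q)/(d_Y/d_Q)² = 0.002439/(4.00)² = 1.524×10^-4.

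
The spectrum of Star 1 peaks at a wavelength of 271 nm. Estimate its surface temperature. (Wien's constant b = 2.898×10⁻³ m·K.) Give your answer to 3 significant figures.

T = b/λ_max = 2.898×10⁻³ / (271×10⁻⁹) = 1.069×10^4 K.

1.07×10^4 K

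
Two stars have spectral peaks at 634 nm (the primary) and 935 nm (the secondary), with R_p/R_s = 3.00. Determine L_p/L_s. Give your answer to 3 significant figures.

42.6

Wien's law gives T ∝ 1/λ_max, so T_p/T_s = λ_s/λ_p = 935/634 = 1.475.
Then L ∝ R²T⁴ gives L_p/L_s = (3.00)² × (1.475)⁴ = 9.000 × 4.730 = 42.57.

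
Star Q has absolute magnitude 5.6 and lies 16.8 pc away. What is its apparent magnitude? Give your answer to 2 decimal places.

m = M + 5 log₁₀(d/10 pc) = 5.6 + 5 log₁₀(16.8/10)
  = 5.6 + 5 × 0.225 = 5.6 + 1.13 = 6.73.

6.73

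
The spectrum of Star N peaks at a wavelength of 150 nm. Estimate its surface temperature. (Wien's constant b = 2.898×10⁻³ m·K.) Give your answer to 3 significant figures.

1.93×10^4 K

T = b/λ_max = 2.898×10⁻³ / (150×10⁻⁹) = 1.932×10^4 K.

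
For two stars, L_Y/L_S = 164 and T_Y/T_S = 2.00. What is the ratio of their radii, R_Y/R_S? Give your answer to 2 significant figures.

L ∝ R²T⁴ gives R ∝ √L / T², so
R_Y/R_S = √(164) / (2.00)² = 12.81 / 4.000 = 3.202.

3.2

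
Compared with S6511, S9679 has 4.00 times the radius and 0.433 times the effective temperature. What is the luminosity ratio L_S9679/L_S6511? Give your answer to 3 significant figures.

0.562

From the Stefan–Boltzmann law, L ∝ R²T⁴, so
L_S9679/L_S6511 = (R_S9679/R_S6511)² (T_S9679/T_S6511)⁴ = (4.00)² × (0.433)⁴ = 16.00 × 0.03515 = 0.5624.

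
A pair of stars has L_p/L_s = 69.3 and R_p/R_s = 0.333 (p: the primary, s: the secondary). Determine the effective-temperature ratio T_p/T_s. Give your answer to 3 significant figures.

L ∝ R²T⁴ gives T ∝ (L/R²)^(1/4), so
T_p/T_s = (69.3 / 0.333²)^(1/4) = (624.9)^(1/4) = 5.000.

5.00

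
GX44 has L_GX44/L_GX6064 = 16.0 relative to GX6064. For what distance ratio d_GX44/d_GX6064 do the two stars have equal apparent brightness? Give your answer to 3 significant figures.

4.00

Equal flux requires L_GX44/d_GX44² = L_GX6064/d_GX6064², so d_GX44/d_GX6064 = √(L_GX44/L_GX6064)
= √(16.0) = 4.000.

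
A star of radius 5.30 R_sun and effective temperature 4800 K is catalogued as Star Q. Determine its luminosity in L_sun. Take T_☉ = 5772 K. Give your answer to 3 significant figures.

L/L_☉ = (R/R_☉)² (T/T_☉)⁴ = (5.30)² × (4800/5772)⁴
       = 28.09 × (0.8316)⁴ = 28.09 × 0.4783 = 13.43.

13.4 L_sun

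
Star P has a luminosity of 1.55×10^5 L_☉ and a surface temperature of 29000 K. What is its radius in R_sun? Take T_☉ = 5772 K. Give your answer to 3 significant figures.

R/R_☉ = √(L/L_☉) / (T/T_☉)² = √(1.55×10^5) / (5.024)²
       = 393.7 / 25.24 = 15.60.

15.6 R_sun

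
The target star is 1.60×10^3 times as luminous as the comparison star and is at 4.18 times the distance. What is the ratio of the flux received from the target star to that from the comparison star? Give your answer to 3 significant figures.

91.6

F = L/(4πd²), so F_t/F_c = (L_t/L_c) / (d_t/d_c)²
= 1.60×10^3 / (4.18)² = 1.60×10^3 / 17.47 = 91.57.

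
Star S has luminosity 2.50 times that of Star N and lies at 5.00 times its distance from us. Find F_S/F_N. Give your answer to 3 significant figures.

F = L/(4πd²), so F_S/F_N = (L_S/L_N) / (d_S/d_N)²
= 2.50 / (5.00)² = 2.50 / 25.00 = 0.1000.

0.100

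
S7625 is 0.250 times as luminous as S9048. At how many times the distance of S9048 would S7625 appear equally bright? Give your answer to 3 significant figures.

0.500

Equal flux requires L_S7625/d_S7625² = L_S9048/d_S9048², so d_S7625/d_S9048 = √(L_S7625/L_S9048)
= √(0.250) = 0.5000.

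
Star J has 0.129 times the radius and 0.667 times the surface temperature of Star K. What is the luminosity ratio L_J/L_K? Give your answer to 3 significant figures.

From the Stefan–Boltzmann law, L ∝ R²T⁴, so
L_J/L_K = (R_J/R_K)² (T_J/T_K)⁴ = (0.129)² × (0.667)⁴ = 0.01664 × 0.1979 = 0.003294.

0.00329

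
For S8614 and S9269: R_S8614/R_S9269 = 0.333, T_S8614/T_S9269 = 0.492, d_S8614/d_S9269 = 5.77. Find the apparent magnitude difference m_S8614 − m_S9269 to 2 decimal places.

L_S8614/L_S9269 = (0.333)²(0.492)⁴ = 0.006498.
F_S8614/F_S9269 = (L_S8614/L_S9269)/(d_S8614/d_S9269)² = 0.006498/33.29 = 1.952×10^-4.
m_S8614 − m_S9269 = −2.5 log₁₀(1.952×10^-4) = 9.27.

9.27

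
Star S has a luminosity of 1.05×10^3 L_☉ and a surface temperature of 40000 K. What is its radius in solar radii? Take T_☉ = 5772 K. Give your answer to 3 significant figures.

R/R_☉ = √(L/L_☉) / (T/T_☉)² = √(1.05×10^3) / (6.930)²
       = 32.40 / 48.02 = 0.6747.

0.675 solar radii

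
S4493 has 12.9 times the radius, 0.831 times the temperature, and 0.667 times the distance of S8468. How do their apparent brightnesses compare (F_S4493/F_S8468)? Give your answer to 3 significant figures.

178

L_S4493/L_S8468 = (R_S4493/R_S8468)²(T_S4493/T_S8468)⁴ = (12.9)² × (0.831)⁴ = 79.36.
F_S4493/F_S8468 = (L_S4493/L_S8468)/(d_S4493/d_S8468)² = 79.36 / (0.667)² = 178.4.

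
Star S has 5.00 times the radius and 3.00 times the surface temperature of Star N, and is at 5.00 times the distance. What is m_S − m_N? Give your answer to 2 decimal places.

L_S/L_N = (5.00)²(3.00)⁴ = 2025.
F_S/F_N = (L_S/L_N)/(d_S/d_N)² = 2025/25.00 = 81.00.
m_S − m_N = −2.5 log₁₀(81.00) = -4.77.

-4.77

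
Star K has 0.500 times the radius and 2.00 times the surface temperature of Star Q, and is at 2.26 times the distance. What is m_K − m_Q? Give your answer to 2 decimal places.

0.27

L_K/L_Q = (0.500)²(2.00)⁴ = 4.000.
F_K/F_Q = (L_K/L_Q)/(d_K/d_Q)² = 4.000/5.108 = 0.7831.
m_K − m_Q = −2.5 log₁₀(0.7831) = 0.27.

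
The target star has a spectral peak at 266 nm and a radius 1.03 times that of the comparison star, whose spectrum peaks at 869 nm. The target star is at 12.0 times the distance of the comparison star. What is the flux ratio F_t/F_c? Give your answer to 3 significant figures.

0.839

Wien's law: T_t/T_c = λ_c/λ_t = 869/266 = 3.267.
L_t/L_c = (R_t/R_c)²(T_t/T_c)⁴ = (1.03)²(3.267)⁴ = 120.8.
F_t/F_c = (L_t/L_c)/(d_t/d_c)² = 120.8/(12.0)² = 0.8392.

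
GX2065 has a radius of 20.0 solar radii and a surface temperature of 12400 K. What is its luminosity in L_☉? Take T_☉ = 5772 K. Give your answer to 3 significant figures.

L/L_☉ = (R/R_☉)² (T/T_☉)⁴ = (20.0)² × (12400/5772)⁴
       = 400.0 × (2.148)⁴ = 400.0 × 21.30 = 8520.

8.52×10^3 L_☉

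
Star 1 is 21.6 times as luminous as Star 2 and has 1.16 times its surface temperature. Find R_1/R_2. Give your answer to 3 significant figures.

L ∝ R²T⁴ gives R ∝ √L / T², so
R_1/R_2 = √(21.6) / (1.16)² = 4.648 / 1.346 = 3.454.

3.45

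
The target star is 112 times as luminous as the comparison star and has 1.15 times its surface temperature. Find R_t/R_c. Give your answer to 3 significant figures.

8.00

L ∝ R²T⁴ gives R ∝ √L / T², so
R_t/R_c = √(112) / (1.15)² = 10.58 / 1.322 = 8.002.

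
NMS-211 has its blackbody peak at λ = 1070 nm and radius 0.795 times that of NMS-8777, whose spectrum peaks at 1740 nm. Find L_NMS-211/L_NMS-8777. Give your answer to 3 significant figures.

Wien's law gives T ∝ 1/λ_max, so T_NMS-211/T_NMS-8777 = λ_NMS-8777/λ_NMS-211 = 1740/1070 = 1.626.
Then L ∝ R²T⁴ gives L_NMS-211/L_NMS-8777 = (0.795)² × (1.626)⁴ = 0.6320 × 6.993 = 4.420.

4.42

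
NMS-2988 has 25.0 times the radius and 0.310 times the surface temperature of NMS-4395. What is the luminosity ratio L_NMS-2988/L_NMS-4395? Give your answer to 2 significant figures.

From the Stefan–Boltzmann law, L ∝ R²T⁴, so
L_NMS-2988/L_NMS-4395 = (R_NMS-2988/R_NMS-4395)² (T_NMS-2988/T_NMS-4395)⁴ = (25.0)² × (0.310)⁴ = 625.0 × 0.009235 = 5.772.

5.8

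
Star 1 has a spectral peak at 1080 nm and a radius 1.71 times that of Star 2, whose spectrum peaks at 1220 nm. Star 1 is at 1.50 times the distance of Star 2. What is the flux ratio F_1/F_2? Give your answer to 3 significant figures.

2.12

Wien's law: T_1/T_2 = λ_2/λ_1 = 1220/1080 = 1.130.
L_1/L_2 = (R_1/R_2)²(T_1/T_2)⁴ = (1.71)²(1.130)⁴ = 4.761.
F_1/F_2 = (L_1/L_2)/(d_1/d_2)² = 4.761/(1.50)² = 2.116.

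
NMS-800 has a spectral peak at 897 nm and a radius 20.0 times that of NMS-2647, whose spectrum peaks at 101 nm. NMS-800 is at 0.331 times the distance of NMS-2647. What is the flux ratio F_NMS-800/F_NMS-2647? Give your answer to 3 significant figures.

Wien's law: T_NMS-800/T_NMS-2647 = λ_NMS-2647/λ_NMS-800 = 101/897 = 0.1126.
L_NMS-800/L_NMS-2647 = (R_NMS-800/R_NMS-2647)²(T_NMS-800/T_NMS-2647)⁴ = (20.0)²(0.1126)⁴ = 0.06429.
F_NMS-800/F_NMS-2647 = (L_NMS-800/L_NMS-2647)/(d_NMS-800/d_NMS-2647)² = 0.06429/(0.331)² = 0.5868.

0.587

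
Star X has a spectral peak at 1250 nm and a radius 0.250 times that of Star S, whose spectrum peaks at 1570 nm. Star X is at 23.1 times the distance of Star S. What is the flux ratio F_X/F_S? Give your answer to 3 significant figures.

Wien's law: T_X/T_S = λ_S/λ_X = 1570/1250 = 1.256.
L_X/L_S = (R_X/R_S)²(T_X/T_S)⁴ = (0.250)²(1.256)⁴ = 0.1555.
F_X/F_S = (L_X/L_S)/(d_X/d_S)² = 0.1555/(23.1)² = 2.915×10^-4.

2.91×10^-4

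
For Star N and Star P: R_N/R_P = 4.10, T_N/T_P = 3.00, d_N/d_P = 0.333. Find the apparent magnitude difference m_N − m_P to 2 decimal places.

L_N/L_P = (4.10)²(3.00)⁴ = 1362.
F_N/F_P = (L_N/L_P)/(d_N/d_P)² = 1362/0.1109 = 1.228×10^4.
m_N − m_P = −2.5 log₁₀(1.228×10^4) = -10.22.

-10.22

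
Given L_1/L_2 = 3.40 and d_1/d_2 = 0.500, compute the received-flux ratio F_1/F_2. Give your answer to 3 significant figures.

13.6

F = L/(4πd²), so F_1/F_2 = (L_1/L_2) / (d_1/d_2)²
= 3.40 / (0.500)² = 3.40 / 0.2500 = 13.60.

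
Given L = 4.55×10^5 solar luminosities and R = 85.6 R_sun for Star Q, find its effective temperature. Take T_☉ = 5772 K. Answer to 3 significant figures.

T/T_☉ = (L/L_☉)^(1/4) / (R/R_☉)^(1/2)
T = 5772 × (4.55×10^5)^(1/4) / √(85.6) = 5772 × 25.97 / 9.252 = 1.620×10^4 K.

1.62×10^4 K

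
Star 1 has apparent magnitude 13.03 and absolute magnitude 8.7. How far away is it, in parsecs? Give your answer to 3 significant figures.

m − M = 5 log₁₀(d/10 pc)
13.03 − (8.7) = 4.33 = 5 log₁₀(d/10)
d = 10 × 10^(4.33/5) = 10 × 10^0.866 = 73.45 pc.

73.5 pc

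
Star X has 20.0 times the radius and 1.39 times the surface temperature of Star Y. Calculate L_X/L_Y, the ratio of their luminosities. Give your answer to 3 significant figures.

1.49×10^3

From the Stefan–Boltzmann law, L ∝ R²T⁴, so
L_X/L_Y = (R_X/R_Y)² (T_X/T_Y)⁴ = (20.0)² × (1.39)⁴ = 400.0 × 3.733 = 1493.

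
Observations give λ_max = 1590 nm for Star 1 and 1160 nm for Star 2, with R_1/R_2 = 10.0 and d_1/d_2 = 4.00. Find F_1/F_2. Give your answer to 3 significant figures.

1.77

Wien's law: T_1/T_2 = λ_2/λ_1 = 1160/1590 = 0.7296.
L_1/L_2 = (R_1/R_2)²(T_1/T_2)⁴ = (10.0)²(0.7296)⁴ = 28.33.
F_1/F_2 = (L_1/L_2)/(d_1/d_2)² = 28.33/(4.00)² = 1.771.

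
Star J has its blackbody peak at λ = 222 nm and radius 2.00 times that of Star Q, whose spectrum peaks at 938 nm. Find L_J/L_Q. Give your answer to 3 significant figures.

1.27×10^3

Wien's law gives T ∝ 1/λ_max, so T_J/T_Q = λ_Q/λ_J = 938/222 = 4.225.
Then L ∝ R²T⁴ gives L_J/L_Q = (2.00)² × (4.225)⁴ = 4.000 × 318.7 = 1275.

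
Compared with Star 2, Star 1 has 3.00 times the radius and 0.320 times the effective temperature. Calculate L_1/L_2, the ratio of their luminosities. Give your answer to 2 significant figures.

0.094

From the Stefan–Boltzmann law, L ∝ R²T⁴, so
L_1/L_2 = (R_1/R_2)² (T_1/T_2)⁴ = (3.00)² × (0.320)⁴ = 9.000 × 0.01049 = 0.09437.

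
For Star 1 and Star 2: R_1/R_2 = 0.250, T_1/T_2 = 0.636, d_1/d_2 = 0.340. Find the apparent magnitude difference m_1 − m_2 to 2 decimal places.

L_1/L_2 = (0.250)²(0.636)⁴ = 0.01023.
F_1/F_2 = (L_1/L_2)/(d_1/d_2)² = 0.01023/0.1156 = 0.08846.
m_1 − m_2 = −2.5 log₁₀(0.08846) = 2.63.

2.63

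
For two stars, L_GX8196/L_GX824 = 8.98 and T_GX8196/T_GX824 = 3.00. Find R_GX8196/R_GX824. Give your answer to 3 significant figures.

0.333

L ∝ R²T⁴ gives R ∝ √L / T², so
R_GX8196/R_GX824 = √(8.98) / (3.00)² = 2.997 / 9.000 = 0.3330.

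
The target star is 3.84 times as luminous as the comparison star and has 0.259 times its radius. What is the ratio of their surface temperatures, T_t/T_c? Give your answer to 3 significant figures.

2.75

L ∝ R²T⁴ gives T ∝ (L/R²)^(1/4), so
T_t/T_c = (3.84 / 0.259²)^(1/4) = (57.24)^(1/4) = 2.751.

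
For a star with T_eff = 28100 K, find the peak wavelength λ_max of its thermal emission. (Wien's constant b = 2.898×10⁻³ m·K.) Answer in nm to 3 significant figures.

103 nm

λ_max = b/T = 2.898×10⁻³ / 28100 = 1.03×10^-7 m = 103.1 nm.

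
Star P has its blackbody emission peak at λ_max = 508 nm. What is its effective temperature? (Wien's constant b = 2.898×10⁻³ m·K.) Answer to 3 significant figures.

T = b/λ_max = 2.898×10⁻³ / (508×10⁻⁹) = 5705 K.

5.70×10^3 K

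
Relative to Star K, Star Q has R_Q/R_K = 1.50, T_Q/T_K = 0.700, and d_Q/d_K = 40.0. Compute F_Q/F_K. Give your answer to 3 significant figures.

3.38×10^-4

L_Q/L_K = (R_Q/R_K)²(T_Q/T_K)⁴ = (1.50)² × (0.700)⁴ = 0.5402.
F_Q/F_K = (L_Q/L_K)/(d_Q/d_K)² = 0.5402 / (40.0)² = 3.376×10^-4.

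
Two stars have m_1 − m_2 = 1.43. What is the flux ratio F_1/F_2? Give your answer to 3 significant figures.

F_1/F_2 = 10^(−(m_1 − m_2)/2.5) = 10^(-1.43/2.5) = 10^-0.572 = 0.2679.

0.268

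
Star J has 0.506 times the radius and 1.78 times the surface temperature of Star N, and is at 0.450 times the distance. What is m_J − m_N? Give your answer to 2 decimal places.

-2.76

L_J/L_N = (0.506)²(1.78)⁴ = 2.570.
F_J/F_N = (L_J/L_N)/(d_J/d_N)² = 2.570/0.2025 = 12.69.
m_J − m_N = −2.5 log₁₀(12.69) = -2.76.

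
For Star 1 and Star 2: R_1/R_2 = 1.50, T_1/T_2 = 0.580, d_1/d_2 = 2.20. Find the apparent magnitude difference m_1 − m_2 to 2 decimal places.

3.20

L_1/L_2 = (1.50)²(0.580)⁴ = 0.2546.
F_1/F_2 = (L_1/L_2)/(d_1/d_2)² = 0.2546/4.840 = 0.05261.
m_1 − m_2 = −2.5 log₁₀(0.05261) = 3.20.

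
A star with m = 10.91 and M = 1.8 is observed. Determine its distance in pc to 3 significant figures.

664 pc

m − M = 5 log₁₀(d/10 pc)
10.91 − (1.8) = 9.11 = 5 log₁₀(d/10)
d = 10 × 10^(9.11/5) = 10 × 10^1.822 = 663.7 pc.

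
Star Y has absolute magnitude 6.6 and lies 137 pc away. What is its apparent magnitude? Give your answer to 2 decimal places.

12.28

m = M + 5 log₁₀(d/10 pc) = 6.6 + 5 log₁₀(137/10)
  = 6.6 + 5 × 1.137 = 6.6 + 5.68 = 12.28.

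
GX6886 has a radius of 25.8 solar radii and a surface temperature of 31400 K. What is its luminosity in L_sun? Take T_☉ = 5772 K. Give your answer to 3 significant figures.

5.83×10^5 L_sun

L/L_☉ = (R/R_☉)² (T/T_☉)⁴ = (25.8)² × (31400/5772)⁴
       = 665.6 × (5.440)⁴ = 665.6 × 875.8 = 5.830×10^5.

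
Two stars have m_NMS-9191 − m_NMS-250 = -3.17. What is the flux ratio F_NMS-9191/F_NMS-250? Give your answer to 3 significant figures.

18.5

F_NMS-9191/F_NMS-250 = 10^(−(m_NMS-9191 − m_NMS-250)/2.5) = 10^(3.17/2.5) = 10^1.268 = 18.54.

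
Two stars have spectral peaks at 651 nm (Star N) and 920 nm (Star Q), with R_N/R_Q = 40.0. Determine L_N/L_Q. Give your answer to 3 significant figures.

6.38×10^3

Wien's law gives T ∝ 1/λ_max, so T_N/T_Q = λ_Q/λ_N = 920/651 = 1.413.
Then L ∝ R²T⁴ gives L_N/L_Q = (40.0)² × (1.413)⁴ = 1600 × 3.989 = 6382.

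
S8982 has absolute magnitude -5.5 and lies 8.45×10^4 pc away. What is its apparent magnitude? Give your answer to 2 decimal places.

m = M + 5 log₁₀(d/10 pc) = -5.5 + 5 log₁₀(8.45×10^4/10)
  = -5.5 + 5 × 3.927 = -5.5 + 19.63 = 14.13.

14.13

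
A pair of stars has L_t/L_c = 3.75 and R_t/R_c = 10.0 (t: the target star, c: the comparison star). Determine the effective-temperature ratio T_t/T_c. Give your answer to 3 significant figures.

0.440

L ∝ R²T⁴ gives T ∝ (L/R²)^(1/4), so
T_t/T_c = (3.75 / 10.0²)^(1/4) = (0.03750)^(1/4) = 0.4401.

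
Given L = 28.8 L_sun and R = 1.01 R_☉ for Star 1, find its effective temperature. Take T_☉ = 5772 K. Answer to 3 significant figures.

T/T_☉ = (L/L_☉)^(1/4) / (R/R_☉)^(1/2)
T = 5772 × (28.8)^(1/4) / √(1.01) = 5772 × 2.317 / 1.005 = 1.330×10^4 K.

1.33×10^4 K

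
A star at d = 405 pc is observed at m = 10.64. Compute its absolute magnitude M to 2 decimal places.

2.60

M = m − 5 log₁₀(d/10 pc) = 10.64 − 5 log₁₀(405/10)
  = 10.64 − 5 × 1.607 = 10.64 − 8.04 = 2.60.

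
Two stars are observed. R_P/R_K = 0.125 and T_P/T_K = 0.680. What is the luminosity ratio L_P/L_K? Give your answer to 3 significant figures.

0.00334

From the Stefan–Boltzmann law, L ∝ R²T⁴, so
L_P/L_K = (R_P/R_K)² (T_P/T_K)⁴ = (0.125)² × (0.680)⁴ = 0.01562 × 0.2138 = 0.003341.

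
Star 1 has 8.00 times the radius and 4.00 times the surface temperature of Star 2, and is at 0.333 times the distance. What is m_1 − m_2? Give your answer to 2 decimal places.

L_1/L_2 = (8.00)²(4.00)⁴ = 1.638×10^4.
F_1/F_2 = (L_1/L_2)/(d_1/d_2)² = 1.638×10^4/0.1109 = 1.478×10^5.
m_1 − m_2 = −2.5 log₁₀(1.478×10^5) = -12.92.

-12.92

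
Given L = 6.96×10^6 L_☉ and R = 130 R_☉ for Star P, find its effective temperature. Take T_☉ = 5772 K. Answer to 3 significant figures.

T/T_☉ = (L/L_☉)^(1/4) / (R/R_☉)^(1/2)
T = 5772 × (6.96×10^6)^(1/4) / √(130) = 5772 × 51.36 / 11.40 = 2.600×10^4 K.

2.60×10^4 K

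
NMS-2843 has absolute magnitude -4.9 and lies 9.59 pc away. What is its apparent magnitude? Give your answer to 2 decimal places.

-4.99

m = M + 5 log₁₀(d/10 pc) = -4.9 + 5 log₁₀(9.59/10)
  = -4.9 + 5 × -0.018 = -4.9 + -0.09 = -4.99.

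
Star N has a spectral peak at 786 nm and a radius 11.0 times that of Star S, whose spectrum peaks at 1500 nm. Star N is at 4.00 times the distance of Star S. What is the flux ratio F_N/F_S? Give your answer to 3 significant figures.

Wien's law: T_N/T_S = λ_S/λ_N = 1500/786 = 1.908.
L_N/L_S = (R_N/R_S)²(T_N/T_S)⁴ = (11.0)²(1.908)⁴ = 1605.
F_N/F_S = (L_N/L_S)/(d_N/d_S)² = 1605/(4.00)² = 100.3.

100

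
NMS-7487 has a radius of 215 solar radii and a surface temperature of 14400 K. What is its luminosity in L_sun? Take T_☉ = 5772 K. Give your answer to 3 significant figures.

L/L_☉ = (R/R_☉)² (T/T_☉)⁴ = (215)² × (14400/5772)⁴
       = 4.622×10^4 × (2.495)⁴ = 4.622×10^4 × 38.74 = 1.791×10^6.

1.79×10^6 L_sun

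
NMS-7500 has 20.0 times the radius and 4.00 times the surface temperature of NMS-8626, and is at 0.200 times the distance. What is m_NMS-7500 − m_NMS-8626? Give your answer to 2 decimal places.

-16.02

L_NMS-7500/L_NMS-8626 = (20.0)²(4.00)⁴ = 1.024×10^5.
F_NMS-7500/F_NMS-8626 = (L_NMS-7500/L_NMS-8626)/(d_NMS-7500/d_NMS-8626)² = 1.024×10^5/0.04000 = 2.560×10^6.
m_NMS-7500 − m_NMS-8626 = −2.5 log₁₀(2.560×10^6) = -16.02.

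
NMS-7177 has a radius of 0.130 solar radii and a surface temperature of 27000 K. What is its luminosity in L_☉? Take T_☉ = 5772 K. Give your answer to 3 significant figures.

L/L_☉ = (R/R_☉)² (T/T_☉)⁴ = (0.130)² × (27000/5772)⁴
       = 0.01690 × (4.678)⁴ = 0.01690 × 478.8 = 8.092.

8.09 L_☉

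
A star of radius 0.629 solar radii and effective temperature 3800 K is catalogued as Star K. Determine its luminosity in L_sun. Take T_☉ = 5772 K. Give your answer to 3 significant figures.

L/L_☉ = (R/R_☉)² (T/T_☉)⁴ = (0.629)² × (3800/5772)⁴
       = 0.3956 × (0.6584)⁴ = 0.3956 × 0.1879 = 0.07432.

0.0743 L_sun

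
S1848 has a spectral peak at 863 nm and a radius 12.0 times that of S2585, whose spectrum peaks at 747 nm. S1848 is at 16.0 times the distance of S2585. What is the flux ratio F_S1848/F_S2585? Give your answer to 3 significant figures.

0.316

Wien's law: T_S1848/T_S2585 = λ_S2585/λ_S1848 = 747/863 = 0.8656.
L_S1848/L_S2585 = (R_S1848/R_S2585)²(T_S1848/T_S2585)⁴ = (12.0)²(0.8656)⁴ = 80.84.
F_S1848/F_S2585 = (L_S1848/L_S2585)/(d_S1848/d_S2585)² = 80.84/(16.0)² = 0.3158.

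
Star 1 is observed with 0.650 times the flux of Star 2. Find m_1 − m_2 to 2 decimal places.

m_1 − m_2 = −2.5 log₁₀(F_1/F_2) = −2.5 log₁₀(0.650) = −2.5 × (-0.187) = 0.468.

0.47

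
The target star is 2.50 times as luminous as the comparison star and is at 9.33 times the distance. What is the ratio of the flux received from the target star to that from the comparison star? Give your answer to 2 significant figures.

F = L/(4πd²), so F_t/F_c = (L_t/L_c) / (d_t/d_c)²
= 2.50 / (9.33)² = 2.50 / 87.05 = 0.02872.

0.029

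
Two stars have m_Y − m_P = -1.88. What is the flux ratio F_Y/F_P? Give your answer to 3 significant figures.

5.65

F_Y/F_P = 10^(−(m_Y − m_P)/2.5) = 10^(1.88/2.5) = 10^0.752 = 5.649.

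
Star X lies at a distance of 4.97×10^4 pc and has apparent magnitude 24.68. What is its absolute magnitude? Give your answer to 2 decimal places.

M = m − 5 log₁₀(d/10 pc) = 24.68 − 5 log₁₀(4.97×10^4/10)
  = 24.68 − 5 × 3.696 = 24.68 − 18.48 = 6.20.

6.20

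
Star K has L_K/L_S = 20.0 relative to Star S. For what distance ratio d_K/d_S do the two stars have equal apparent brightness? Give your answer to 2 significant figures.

4.5

Equal flux requires L_K/d_K² = L_S/d_S², so d_K/d_S = √(L_K/L_S)
= √(20.0) = 4.472.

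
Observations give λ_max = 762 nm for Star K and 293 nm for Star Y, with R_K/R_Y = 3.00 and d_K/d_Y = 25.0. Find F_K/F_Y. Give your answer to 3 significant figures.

3.15×10^-4

Wien's law: T_K/T_Y = λ_Y/λ_K = 293/762 = 0.3845.
L_K/L_Y = (R_K/R_Y)²(T_K/T_Y)⁴ = (3.00)²(0.3845)⁴ = 0.1967.
F_K/F_Y = (L_K/L_Y)/(d_K/d_Y)² = 0.1967/(25.0)² = 3.148×10^-4.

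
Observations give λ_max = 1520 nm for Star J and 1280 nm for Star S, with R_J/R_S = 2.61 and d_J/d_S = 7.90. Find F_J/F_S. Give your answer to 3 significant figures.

0.0549

Wien's law: T_J/T_S = λ_S/λ_J = 1280/1520 = 0.8421.
L_J/L_S = (R_J/R_S)²(T_J/T_S)⁴ = (2.61)²(0.8421)⁴ = 3.426.
F_J/F_S = (L_J/L_S)/(d_J/d_S)² = 3.426/(7.90)² = 0.05489.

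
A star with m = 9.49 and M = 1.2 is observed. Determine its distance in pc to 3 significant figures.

m − M = 5 log₁₀(d/10 pc)
9.49 − (1.2) = 8.29 = 5 log₁₀(d/10)
d = 10 × 10^(8.29/5) = 10 × 10^1.658 = 455.0 pc.

455 pc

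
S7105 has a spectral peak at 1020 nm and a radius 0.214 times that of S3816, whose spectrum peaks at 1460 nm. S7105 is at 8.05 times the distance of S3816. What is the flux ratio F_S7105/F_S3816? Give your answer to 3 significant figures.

0.00297

Wien's law: T_S7105/T_S3816 = λ_S3816/λ_S7105 = 1460/1020 = 1.431.
L_S7105/L_S3816 = (R_S7105/R_S3816)²(T_S7105/T_S3816)⁴ = (0.214)²(1.431)⁴ = 0.1922.
F_S7105/F_S3816 = (L_S7105/L_S3816)/(d_S7105/d_S3816)² = 0.1922/(8.05)² = 0.002967.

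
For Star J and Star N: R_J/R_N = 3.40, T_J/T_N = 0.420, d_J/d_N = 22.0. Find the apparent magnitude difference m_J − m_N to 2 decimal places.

L_J/L_N = (3.40)²(0.420)⁴ = 0.3597.
F_J/F_N = (L_J/L_N)/(d_J/d_N)² = 0.3597/484.0 = 7.432×10^-4.
m_J − m_N = −2.5 log₁₀(7.432×10^-4) = 7.82.

7.82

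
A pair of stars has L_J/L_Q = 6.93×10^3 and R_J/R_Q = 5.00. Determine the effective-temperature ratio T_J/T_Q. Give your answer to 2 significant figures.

4.1

L ∝ R²T⁴ gives T ∝ (L/R²)^(1/4), so
T_J/T_Q = (6.93×10^3 / 5.00²)^(1/4) = (277.2)^(1/4) = 4.080.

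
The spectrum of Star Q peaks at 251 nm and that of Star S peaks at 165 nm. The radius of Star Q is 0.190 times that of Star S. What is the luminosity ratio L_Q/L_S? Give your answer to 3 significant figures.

0.00674

Wien's law gives T ∝ 1/λ_max, so T_Q/T_S = λ_S/λ_Q = 165/251 = 0.6574.
Then L ∝ R²T⁴ gives L_Q/L_S = (0.190)² × (0.6574)⁴ = 0.03610 × 0.1867 = 0.006741.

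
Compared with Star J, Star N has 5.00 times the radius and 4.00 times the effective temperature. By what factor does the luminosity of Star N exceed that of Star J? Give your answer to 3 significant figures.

From the Stefan–Boltzmann law, L ∝ R²T⁴, so
L_N/L_J = (R_N/R_J)² (T_N/T_J)⁴ = (5.00)² × (4.00)⁴ = 25.00 × 256.0 = 6400.

6.40×10^3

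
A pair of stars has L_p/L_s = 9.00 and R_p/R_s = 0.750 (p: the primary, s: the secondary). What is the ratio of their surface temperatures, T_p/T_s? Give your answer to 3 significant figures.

2.00

L ∝ R²T⁴ gives T ∝ (L/R²)^(1/4), so
T_p/T_s = (9.00 / 0.750²)^(1/4) = (16.00)^(1/4) = 2.000.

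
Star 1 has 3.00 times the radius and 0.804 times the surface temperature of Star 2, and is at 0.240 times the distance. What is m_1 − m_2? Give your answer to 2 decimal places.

-4.54

L_1/L_2 = (3.00)²(0.804)⁴ = 3.761.
F_1/F_2 = (L_1/L_2)/(d_1/d_2)² = 3.761/0.05760 = 65.29.
m_1 − m_2 = −2.5 log₁₀(65.29) = -4.54.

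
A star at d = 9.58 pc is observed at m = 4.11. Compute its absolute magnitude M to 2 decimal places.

4.20

M = m − 5 log₁₀(d/10 pc) = 4.11 − 5 log₁₀(9.58/10)
  = 4.11 − 5 × -0.019 = 4.11 − -0.09 = 4.20.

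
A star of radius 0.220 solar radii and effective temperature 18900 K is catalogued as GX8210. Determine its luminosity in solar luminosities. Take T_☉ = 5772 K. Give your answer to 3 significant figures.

5.56 solar luminosities

L/L_☉ = (R/R_☉)² (T/T_☉)⁴ = (0.220)² × (18900/5772)⁴
       = 0.04840 × (3.274)⁴ = 0.04840 × 115.0 = 5.564.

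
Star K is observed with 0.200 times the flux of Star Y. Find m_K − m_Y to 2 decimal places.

1.75

m_K − m_Y = −2.5 log₁₀(F_K/F_Y) = −2.5 log₁₀(0.200) = −2.5 × (-0.699) = 1.747.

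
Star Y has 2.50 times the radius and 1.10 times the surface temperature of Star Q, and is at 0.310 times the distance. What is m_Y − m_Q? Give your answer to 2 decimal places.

L_Y/L_Q = (2.50)²(1.10)⁴ = 9.151.
F_Y/F_Q = (L_Y/L_Q)/(d_Y/d_Q)² = 9.151/0.09610 = 95.22.
m_Y − m_Q = −2.5 log₁₀(95.22) = -4.95.

-4.95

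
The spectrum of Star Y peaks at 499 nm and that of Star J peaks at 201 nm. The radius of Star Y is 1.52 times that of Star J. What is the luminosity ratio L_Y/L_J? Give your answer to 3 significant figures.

0.0608

Wien's law gives T ∝ 1/λ_max, so T_Y/T_J = λ_J/λ_Y = 201/499 = 0.4028.
Then L ∝ R²T⁴ gives L_Y/L_J = (1.52)² × (0.4028)⁴ = 2.310 × 0.02633 = 0.06082.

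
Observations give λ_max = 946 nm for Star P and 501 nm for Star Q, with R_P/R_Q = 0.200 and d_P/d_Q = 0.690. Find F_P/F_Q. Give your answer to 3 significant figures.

0.00661

Wien's law: T_P/T_Q = λ_Q/λ_P = 501/946 = 0.5296.
L_P/L_Q = (R_P/R_Q)²(T_P/T_Q)⁴ = (0.200)²(0.5296)⁴ = 0.003147.
F_P/F_Q = (L_P/L_Q)/(d_P/d_Q)² = 0.003147/(0.690)² = 0.006609.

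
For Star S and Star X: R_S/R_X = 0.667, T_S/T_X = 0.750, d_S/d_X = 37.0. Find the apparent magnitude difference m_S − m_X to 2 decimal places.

L_S/L_X = (0.667)²(0.750)⁴ = 0.1408.
F_S/F_X = (L_S/L_X)/(d_S/d_X)² = 0.1408/1369 = 1.028×10^-4.
m_S − m_X = −2.5 log₁₀(1.028×10^-4) = 9.97.

9.97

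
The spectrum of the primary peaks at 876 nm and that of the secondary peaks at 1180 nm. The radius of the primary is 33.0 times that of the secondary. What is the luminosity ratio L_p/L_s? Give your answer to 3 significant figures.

3.59×10^3

Wien's law gives T ∝ 1/λ_max, so T_p/T_s = λ_s/λ_p = 1180/876 = 1.347.
Then L ∝ R²T⁴ gives L_p/L_s = (33.0)² × (1.347)⁴ = 1089 × 3.292 = 3585.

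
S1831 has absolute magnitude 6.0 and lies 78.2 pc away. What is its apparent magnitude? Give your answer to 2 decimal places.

10.47

m = M + 5 log₁₀(d/10 pc) = 6.0 + 5 log₁₀(78.2/10)
  = 6.0 + 5 × 0.893 = 6.0 + 4.47 = 10.47.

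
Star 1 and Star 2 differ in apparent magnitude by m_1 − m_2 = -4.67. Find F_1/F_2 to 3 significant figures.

73.8

F_1/F_2 = 10^(−(m_1 − m_2)/2.5) = 10^(4.67/2.5) = 10^1.868 = 73.79.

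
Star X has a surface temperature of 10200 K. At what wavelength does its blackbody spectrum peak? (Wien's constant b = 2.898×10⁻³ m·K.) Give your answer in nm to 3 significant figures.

284 nm

λ_max = b/T = 2.898×10⁻³ / 10200 = 2.84×10^-7 m = 284.1 nm.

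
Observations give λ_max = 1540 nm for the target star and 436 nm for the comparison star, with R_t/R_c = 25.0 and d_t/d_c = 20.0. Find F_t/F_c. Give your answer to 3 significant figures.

Wien's law: T_t/T_c = λ_c/λ_t = 436/1540 = 0.2831.
L_t/L_c = (R_t/R_c)²(T_t/T_c)⁴ = (25.0)²(0.2831)⁴ = 4.016.
F_t/F_c = (L_t/L_c)/(d_t/d_c)² = 4.016/(20.0)² = 0.01004.

0.0100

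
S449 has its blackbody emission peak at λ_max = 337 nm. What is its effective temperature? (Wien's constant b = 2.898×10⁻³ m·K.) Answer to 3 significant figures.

T = b/λ_max = 2.898×10⁻³ / (337×10⁻⁹) = 8599 K.

8.60×10^3 K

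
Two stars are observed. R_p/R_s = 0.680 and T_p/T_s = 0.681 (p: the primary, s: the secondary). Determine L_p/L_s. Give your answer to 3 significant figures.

From the Stefan–Boltzmann law, L ∝ R²T⁴, so
L_p/L_s = (R_p/R_s)² (T_p/T_s)⁴ = (0.680)² × (0.681)⁴ = 0.4624 × 0.2151 = 0.09945.

0.0995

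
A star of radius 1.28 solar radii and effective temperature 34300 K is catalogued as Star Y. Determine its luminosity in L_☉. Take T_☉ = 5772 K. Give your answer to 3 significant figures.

L/L_☉ = (R/R_☉)² (T/T_☉)⁴ = (1.28)² × (34300/5772)⁴
       = 1.638 × (5.942)⁴ = 1.638 × 1247 = 2043.

2.04×10^3 L_☉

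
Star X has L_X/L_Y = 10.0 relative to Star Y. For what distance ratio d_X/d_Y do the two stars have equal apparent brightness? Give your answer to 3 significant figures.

Equal flux requires L_X/d_X² = L_Y/d_Y², so d_X/d_Y = √(L_X/L_Y)
= √(10.0) = 3.162.

3.16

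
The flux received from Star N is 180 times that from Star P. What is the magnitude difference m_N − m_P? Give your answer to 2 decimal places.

m_N − m_P = −2.5 log₁₀(F_N/F_P) = −2.5 log₁₀(180) = −2.5 × (2.255) = -5.638.

-5.64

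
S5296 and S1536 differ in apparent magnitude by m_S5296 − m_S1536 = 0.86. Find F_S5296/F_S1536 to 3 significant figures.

0.453

F_S5296/F_S1536 = 10^(−(m_S5296 − m_S1536)/2.5) = 10^(-0.86/2.5) = 10^-0.344 = 0.4529.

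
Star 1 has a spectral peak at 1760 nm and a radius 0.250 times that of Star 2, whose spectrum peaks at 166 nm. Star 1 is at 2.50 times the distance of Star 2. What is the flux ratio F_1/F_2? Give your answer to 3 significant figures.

7.91×10^-7

Wien's law: T_1/T_2 = λ_2/λ_1 = 166/1760 = 0.09432.
L_1/L_2 = (R_1/R_2)²(T_1/T_2)⁴ = (0.250)²(0.09432)⁴ = 4.946×10^-6.
F_1/F_2 = (L_1/L_2)/(d_1/d_2)² = 4.946×10^-6/(2.50)² = 7.914×10^-7.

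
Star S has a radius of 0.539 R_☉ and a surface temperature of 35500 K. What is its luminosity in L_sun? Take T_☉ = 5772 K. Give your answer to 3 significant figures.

L/L_☉ = (R/R_☉)² (T/T_☉)⁴ = (0.539)² × (35500/5772)⁴
       = 0.2905 × (6.150)⁴ = 0.2905 × 1431 = 415.7.

416 L_sun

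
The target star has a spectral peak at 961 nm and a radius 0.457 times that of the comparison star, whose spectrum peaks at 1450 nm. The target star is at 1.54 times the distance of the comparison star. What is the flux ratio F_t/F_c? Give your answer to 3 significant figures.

0.456

Wien's law: T_t/T_c = λ_c/λ_t = 1450/961 = 1.509.
L_t/L_c = (R_t/R_c)²(T_t/T_c)⁴ = (0.457)²(1.509)⁴ = 1.082.
F_t/F_c = (L_t/L_c)/(d_t/d_c)² = 1.082/(1.54)² = 0.4564.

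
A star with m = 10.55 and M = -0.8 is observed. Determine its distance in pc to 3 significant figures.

1.86×10^3 pc

m − M = 5 log₁₀(d/10 pc)
10.55 − (-0.8) = 11.35 = 5 log₁₀(d/10)
d = 10 × 10^(11.35/5) = 10 × 10^2.270 = 1862 pc.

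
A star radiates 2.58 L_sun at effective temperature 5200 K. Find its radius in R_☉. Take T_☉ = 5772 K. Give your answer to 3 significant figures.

1.98 R_☉

R/R_☉ = √(L/L_☉) / (T/T_☉)² = √(2.58) / (0.9009)²
       = 1.606 / 0.8116 = 1.979.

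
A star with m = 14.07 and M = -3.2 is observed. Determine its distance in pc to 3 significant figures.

m − M = 5 log₁₀(d/10 pc)
14.07 − (-3.2) = 17.27 = 5 log₁₀(d/10)
d = 10 × 10^(17.27/5) = 10 × 10^3.454 = 2.844×10^4 pc.

2.84×10^4 pc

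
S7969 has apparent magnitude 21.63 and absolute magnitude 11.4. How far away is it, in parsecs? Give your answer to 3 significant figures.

m − M = 5 log₁₀(d/10 pc)
21.63 − (11.4) = 10.23 = 5 log₁₀(d/10)
d = 10 × 10^(10.23/5) = 10 × 10^2.046 = 1112 pc.

1.11×10^3 pc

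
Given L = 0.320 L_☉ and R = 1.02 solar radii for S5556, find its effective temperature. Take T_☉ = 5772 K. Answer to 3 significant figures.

T/T_☉ = (L/L_☉)^(1/4) / (R/R_☉)^(1/2)
T = 5772 × (0.320)^(1/4) / √(1.02) = 5772 × 0.7521 / 1.010 = 4298 K.

4.30×10^3 K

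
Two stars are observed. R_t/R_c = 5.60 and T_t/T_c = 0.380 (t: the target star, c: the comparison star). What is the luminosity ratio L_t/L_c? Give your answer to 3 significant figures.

0.654

From the Stefan–Boltzmann law, L ∝ R²T⁴, so
L_t/L_c = (R_t/R_c)² (T_t/T_c)⁴ = (5.60)² × (0.380)⁴ = 31.36 × 0.02085 = 0.6539.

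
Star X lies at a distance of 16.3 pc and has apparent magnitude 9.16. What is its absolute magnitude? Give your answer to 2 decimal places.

M = m − 5 log₁₀(d/10 pc) = 9.16 − 5 log₁₀(16.3/10)
  = 9.16 − 5 × 0.212 = 9.16 − 1.06 = 8.10.

8.10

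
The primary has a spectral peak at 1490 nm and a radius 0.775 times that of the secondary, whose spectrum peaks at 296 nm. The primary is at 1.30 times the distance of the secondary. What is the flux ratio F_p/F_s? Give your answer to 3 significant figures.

5.54×10^-4

Wien's law: T_p/T_s = λ_s/λ_p = 296/1490 = 0.1987.
L_p/L_s = (R_p/R_s)²(T_p/T_s)⁴ = (0.775)²(0.1987)⁴ = 9.355×10^-4.
F_p/F_s = (L_p/L_s)/(d_p/d_s)² = 9.355×10^-4/(1.30)² = 5.535×10^-4.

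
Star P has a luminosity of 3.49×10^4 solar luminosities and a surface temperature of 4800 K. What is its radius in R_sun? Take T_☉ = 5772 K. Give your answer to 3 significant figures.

R/R_☉ = √(L/L_☉) / (T/T_☉)² = √(3.49×10^4) / (0.8316)²
       = 186.8 / 0.6916 = 270.1.

270 R_sun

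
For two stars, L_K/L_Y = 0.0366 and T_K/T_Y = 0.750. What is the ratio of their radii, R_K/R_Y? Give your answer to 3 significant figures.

L ∝ R²T⁴ gives R ∝ √L / T², so
R_K/R_Y = √(0.0366) / (0.750)² = 0.1913 / 0.5625 = 0.3401.

0.340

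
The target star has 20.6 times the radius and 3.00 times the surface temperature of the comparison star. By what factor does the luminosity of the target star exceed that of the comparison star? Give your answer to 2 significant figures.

From the Stefan–Boltzmann law, L ∝ R²T⁴, so
L_t/L_c = (R_t/R_c)² (T_t/T_c)⁴ = (20.6)² × (3.00)⁴ = 424.4 × 81.00 = 3.437×10^4.

3.4×10^4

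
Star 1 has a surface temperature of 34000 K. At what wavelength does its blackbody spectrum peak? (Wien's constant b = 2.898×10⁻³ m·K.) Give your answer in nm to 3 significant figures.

85.2 nm

λ_max = b/T = 2.898×10⁻³ / 34000 = 8.52×10^-8 m = 85.24 nm.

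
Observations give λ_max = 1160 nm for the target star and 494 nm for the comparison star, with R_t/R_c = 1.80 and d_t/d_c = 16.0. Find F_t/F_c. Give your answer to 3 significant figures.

Wien's law: T_t/T_c = λ_c/λ_t = 494/1160 = 0.4259.
L_t/L_c = (R_t/R_c)²(T_t/T_c)⁴ = (1.80)²(0.4259)⁴ = 0.1066.
F_t/F_c = (L_t/L_c)/(d_t/d_c)² = 0.1066/(16.0)² = 4.163×10^-4.

4.16×10^-4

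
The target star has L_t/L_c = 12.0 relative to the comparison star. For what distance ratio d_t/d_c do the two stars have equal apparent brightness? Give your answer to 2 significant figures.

3.5

Equal flux requires L_t/d_t² = L_c/d_c², so d_t/d_c = √(L_t/L_c)
= √(12.0) = 3.464.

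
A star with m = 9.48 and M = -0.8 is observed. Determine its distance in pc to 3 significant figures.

1.14×10^3 pc

m − M = 5 log₁₀(d/10 pc)
9.48 − (-0.8) = 10.28 = 5 log₁₀(d/10)
d = 10 × 10^(10.28/5) = 10 × 10^2.056 = 1138 pc.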